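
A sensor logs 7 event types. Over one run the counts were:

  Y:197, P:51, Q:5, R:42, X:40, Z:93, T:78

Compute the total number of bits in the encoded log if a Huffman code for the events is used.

1256

Greedily combine the two least-frequent nodes:
merge Q(5) and X(40): 45
merge R(42) and 45: 87
merge P(51) and T(78): 129
merge 87 and Z(93): 180
merge 129 and 180: 309
merge Y(197) and 309: 506
Each symbol's bit-cost is frequency × depth; summing gives 1256 bits (equivalently 45 + 87 + 129 + 180 + 309 + 506).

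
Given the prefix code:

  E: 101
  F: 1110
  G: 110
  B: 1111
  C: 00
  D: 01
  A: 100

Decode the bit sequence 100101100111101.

Read left to right; each codeword is recognised as soon as it completes (prefix code):
  100→A | 101→E | 100→A | 1111→B | 01→D
Decoded message: AEABD

AEABD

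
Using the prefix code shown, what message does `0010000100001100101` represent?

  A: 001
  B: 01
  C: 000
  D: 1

Read left to right; each codeword is recognised as soon as it completes (prefix code):
  001→A | 000→C | 01→B | 000→C | 01→B | 1→D | 001→A | 01→B
Decoded message: ACBCBDAB

ACBCBDAB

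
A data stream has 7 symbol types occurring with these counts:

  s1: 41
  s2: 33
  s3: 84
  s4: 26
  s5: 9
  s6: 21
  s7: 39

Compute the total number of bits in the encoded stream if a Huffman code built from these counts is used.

Merge the two smallest weights repeatedly:
s5(9) + s6(21) → 30
s4(26) + 30 → 56
s2(33) + s7(39) → 72
s1(41) + 56 → 97
72 + s3(84) → 156
97 + 156 → 253
Each symbol's bit-cost is frequency × depth; summing gives 664 bits (equivalently 30 + 56 + 72 + 97 + 156 + 253).

664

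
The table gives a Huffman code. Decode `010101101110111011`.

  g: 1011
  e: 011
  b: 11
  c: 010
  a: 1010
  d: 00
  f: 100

cgegg

Read left to right; each codeword is recognised as soon as it completes (prefix code):
  010→c | 1011→g | 011→e | 1011→g | 1011→g
Decoded message: cgegg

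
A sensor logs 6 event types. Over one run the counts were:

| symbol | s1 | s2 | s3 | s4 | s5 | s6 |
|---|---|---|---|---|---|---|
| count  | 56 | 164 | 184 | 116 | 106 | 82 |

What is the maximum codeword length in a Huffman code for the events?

Merge the two lowest-weight nodes at each step:
s1(56) + s6(82) → 138
s5(106) + s4(116) → 222
138 + s2(164) → 302
s3(184) + 222 → 406
302 + 406 → 708
The first pair merged (s1, s6) ends up deepest, at depth 3.

3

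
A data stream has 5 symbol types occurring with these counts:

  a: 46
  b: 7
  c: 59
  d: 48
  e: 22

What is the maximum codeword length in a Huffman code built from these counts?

Merge the two lowest-weight nodes at each step:
b(7) + e(22) → 29
29 + a(46) → 75
d(48) + c(59) → 107
75 + 107 → 182
The rarest symbols sit at the bottom; the longest codeword is 3 bits.

3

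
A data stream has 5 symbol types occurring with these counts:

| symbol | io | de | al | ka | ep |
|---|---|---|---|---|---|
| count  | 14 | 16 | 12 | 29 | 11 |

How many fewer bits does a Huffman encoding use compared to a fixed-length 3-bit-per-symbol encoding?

59

Fixed-length: 3 bits × 82 symbols = 246 bits.
Huffman merges:
combine ep(11), al(12) → 23
combine io(14), de(16) → 30
combine 23, ka(29) → 52
combine 30, 52 → 82
Huffman total = 23 + 30 + 52 + 82 = 187 bits.
Saving = 246 − 187 = 59 bits.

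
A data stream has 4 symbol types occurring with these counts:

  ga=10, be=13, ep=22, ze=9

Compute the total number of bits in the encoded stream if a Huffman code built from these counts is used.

105

Greedily combine the two least-frequent nodes:
ze(9) + ga(10) → 19
be(13) + 19 → 32
ep(22) + 32 → 54
Each symbol's bit-cost is frequency × depth; summing gives 105 bits (equivalently 19 + 32 + 54).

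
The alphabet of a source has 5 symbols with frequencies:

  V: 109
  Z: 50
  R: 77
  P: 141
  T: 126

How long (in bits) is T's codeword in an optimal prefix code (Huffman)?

Huffman merges, smallest pair first:
Z(50) + R(77) → 127
V(109) + T(126) → 235
127 + P(141) → 268
235 + 268 → 503
T's leaf is at depth 2, giving a 2-bit codeword.

2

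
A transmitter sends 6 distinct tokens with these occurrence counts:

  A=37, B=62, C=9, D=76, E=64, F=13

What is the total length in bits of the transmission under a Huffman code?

Merge the two smallest weights repeatedly:
merge C(9) and F(13): 22
merge 22 and A(37): 59
merge 59 and B(62): 121
merge E(64) and D(76): 140
merge 121 and 140: 261
Total encoded bits = sum of merged weights = 22 + 59 + 121 + 140 + 261 = 603.

603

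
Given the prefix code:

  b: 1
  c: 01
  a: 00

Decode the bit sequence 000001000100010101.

aacacaccc

Read left to right; each codeword is recognised as soon as it completes (prefix code):
  00→a | 00→a | 01→c | 00→a | 01→c | 00→a | 01→c | 01→c | 01→c
Decoded message: aacacaccc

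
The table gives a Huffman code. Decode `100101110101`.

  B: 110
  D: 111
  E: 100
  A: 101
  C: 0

Read left to right; each codeword is recognised as soon as it completes (prefix code):
  100→E | 101→A | 110→B | 101→A
Decoded message: EABA

EABA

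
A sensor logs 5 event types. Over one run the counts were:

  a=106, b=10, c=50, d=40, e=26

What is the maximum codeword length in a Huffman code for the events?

4

Merge the two lowest-weight nodes at each step:
combine b(10), e(26) → 36
combine 36, d(40) → 76
combine c(50), 76 → 126
combine a(106), 126 → 232
The rarest symbols sit at the bottom; the longest codeword is 4 bits.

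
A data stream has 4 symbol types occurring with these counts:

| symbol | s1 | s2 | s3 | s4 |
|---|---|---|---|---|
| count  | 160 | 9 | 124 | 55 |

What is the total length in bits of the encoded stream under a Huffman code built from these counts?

600

Greedily combine the two least-frequent nodes:
s2(9) + s4(55) → 64
64 + s3(124) → 188
s1(160) + 188 → 348
Total encoded bits = sum of merged weights = 64 + 188 + 348 = 600.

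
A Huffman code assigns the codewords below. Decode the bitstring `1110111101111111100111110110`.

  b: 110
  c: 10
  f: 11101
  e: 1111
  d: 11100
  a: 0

ffedecb

Read left to right; each codeword is recognised as soon as it completes (prefix code):
  11101→f | 11101→f | 1111→e | 11100→d | 1111→e | 10→c | 110→b
Decoded message: ffedecb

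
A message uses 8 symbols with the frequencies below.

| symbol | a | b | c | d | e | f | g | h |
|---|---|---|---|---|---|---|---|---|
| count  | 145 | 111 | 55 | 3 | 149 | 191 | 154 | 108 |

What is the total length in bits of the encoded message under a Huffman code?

2615

Greedily combine the two least-frequent nodes:
d(3) + c(55) → 58
58 + h(108) → 166
b(111) + a(145) → 256
e(149) + g(154) → 303
166 + f(191) → 357
256 + 303 → 559
357 + 559 → 916
Each symbol's bit-cost is frequency × depth; summing gives 2615 bits (equivalently 58 + 166 + 256 + 303 + 357 + 559 + 916).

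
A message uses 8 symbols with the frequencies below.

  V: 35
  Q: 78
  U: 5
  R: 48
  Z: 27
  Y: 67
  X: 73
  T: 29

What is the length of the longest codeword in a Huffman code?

Merge the two lowest-weight nodes at each step:
combine U(5), Z(27) → 32
combine T(29), 32 → 61
combine V(35), R(48) → 83
combine 61, Y(67) → 128
combine X(73), Q(78) → 151
combine 83, 128 → 211
combine 151, 211 → 362
Maximum depth reached is 5.

5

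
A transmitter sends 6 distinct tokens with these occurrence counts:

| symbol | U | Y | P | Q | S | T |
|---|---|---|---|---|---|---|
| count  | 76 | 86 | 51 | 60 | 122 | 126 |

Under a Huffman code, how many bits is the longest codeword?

Merge the two lowest-weight nodes at each step:
P(51) + Q(60) → 111
U(76) + Y(86) → 162
111 + S(122) → 233
T(126) + 162 → 288
233 + 288 → 521
The rarest symbols sit at the bottom; the longest codeword is 3 bits.

3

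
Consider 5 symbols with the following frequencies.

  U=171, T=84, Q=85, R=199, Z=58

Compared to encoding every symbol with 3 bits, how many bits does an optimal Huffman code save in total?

455

Fixed-length: 3 bits × 597 symbols = 1791 bits.
Huffman merges:
Z(58) + T(84) → 142
Q(85) + 142 → 227
U(171) + R(199) → 370
227 + 370 → 597
Huffman total = 142 + 227 + 370 + 597 = 1336 bits.
Saving = 1791 − 1336 = 455 bits.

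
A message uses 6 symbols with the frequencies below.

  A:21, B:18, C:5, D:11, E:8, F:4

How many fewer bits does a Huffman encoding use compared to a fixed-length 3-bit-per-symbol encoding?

41

Fixed-length: 3 bits × 67 symbols = 201 bits.
Huffman merges:
F(4) + C(5) → 9
E(8) + 9 → 17
D(11) + 17 → 28
B(18) + A(21) → 39
28 + 39 → 67
Huffman total = 9 + 17 + 28 + 39 + 67 = 160 bits.
Saving = 201 − 160 = 41 bits.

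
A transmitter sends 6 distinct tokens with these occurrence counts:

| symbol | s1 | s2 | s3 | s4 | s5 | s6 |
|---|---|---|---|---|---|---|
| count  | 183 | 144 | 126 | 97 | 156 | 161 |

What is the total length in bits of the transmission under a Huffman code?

2257

Merge the two smallest weights repeatedly:
merge s4(97) and s3(126): 223
merge s2(144) and s5(156): 300
merge s6(161) and s1(183): 344
merge 223 and 300: 523
merge 344 and 523: 867
Total encoded bits = sum of merged weights = 223 + 300 + 344 + 523 + 867 = 2257.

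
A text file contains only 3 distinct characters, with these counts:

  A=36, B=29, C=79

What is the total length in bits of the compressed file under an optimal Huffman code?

Greedily combine the two least-frequent nodes:
combine B(29), A(36) → 65
combine 65, C(79) → 144
Total encoded bits = sum of merged weights = 65 + 144 = 209.

209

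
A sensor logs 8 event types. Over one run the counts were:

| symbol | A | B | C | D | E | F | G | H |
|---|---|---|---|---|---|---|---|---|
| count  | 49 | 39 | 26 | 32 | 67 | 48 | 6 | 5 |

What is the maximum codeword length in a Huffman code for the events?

5

Merge the two lowest-weight nodes at each step:
H(5) + G(6) → 11
11 + C(26) → 37
D(32) + 37 → 69
B(39) + F(48) → 87
A(49) + E(67) → 116
69 + 87 → 156
116 + 156 → 272
The first pair merged (H, G) ends up deepest, at depth 5.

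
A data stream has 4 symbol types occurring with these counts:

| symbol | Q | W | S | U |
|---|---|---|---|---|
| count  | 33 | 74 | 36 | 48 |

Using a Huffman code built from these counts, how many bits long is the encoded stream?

377

Build the Huffman tree bottom-up:
combine Q(33), S(36) → 69
combine U(48), 69 → 117
combine W(74), 117 → 191
Total encoded bits = sum of merged weights = 69 + 117 + 191 = 377.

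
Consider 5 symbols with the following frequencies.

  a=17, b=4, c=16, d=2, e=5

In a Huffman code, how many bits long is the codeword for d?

4

Build the tree from the bottom:
d(2) + b(4) → 6
e(5) + 6 → 11
11 + c(16) → 27
a(17) + 27 → 44
d's leaf is at depth 4, giving a 4-bit codeword.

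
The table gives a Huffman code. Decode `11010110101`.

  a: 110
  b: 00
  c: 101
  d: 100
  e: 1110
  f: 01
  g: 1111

Read left to right; each codeword is recognised as soon as it completes (prefix code):
  110→a | 101→c | 101→c | 01→f
Decoded message: accf

accf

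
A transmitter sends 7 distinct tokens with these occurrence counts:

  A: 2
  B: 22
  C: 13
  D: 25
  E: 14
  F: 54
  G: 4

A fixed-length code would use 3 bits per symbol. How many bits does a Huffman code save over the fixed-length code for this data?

Fixed-length: 3 bits × 134 symbols = 402 bits.
Huffman merges:
A(2) + G(4) → 6
6 + C(13) → 19
E(14) + 19 → 33
B(22) + D(25) → 47
33 + 47 → 80
F(54) + 80 → 134
Huffman total = 6 + 19 + 33 + 47 + 80 + 134 = 319 bits.
Saving = 402 − 319 = 83 bits.

83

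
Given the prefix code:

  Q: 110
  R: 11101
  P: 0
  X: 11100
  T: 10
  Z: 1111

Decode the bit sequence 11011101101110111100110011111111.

QRTRXQPZZ

Read left to right; each codeword is recognised as soon as it completes (prefix code):
  110→Q | 11101→R | 10→T | 11101→R | 11100→X | 110→Q | 0→P | 1111→Z | 1111→Z
Decoded message: QRTRXQPZZ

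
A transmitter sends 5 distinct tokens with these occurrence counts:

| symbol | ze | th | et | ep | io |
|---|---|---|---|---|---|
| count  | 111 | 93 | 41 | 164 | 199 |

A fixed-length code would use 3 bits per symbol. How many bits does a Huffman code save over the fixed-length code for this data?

Fixed-length: 3 bits × 608 symbols = 1824 bits.
Huffman merges:
merge et(41) and th(93): 134
merge ze(111) and 134: 245
merge ep(164) and io(199): 363
merge 245 and 363: 608
Huffman total = 134 + 245 + 363 + 608 = 1350 bits.
Saving = 1824 − 1350 = 474 bits.

474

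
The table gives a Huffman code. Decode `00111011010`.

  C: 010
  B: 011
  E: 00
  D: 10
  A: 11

EADAC

Read left to right; each codeword is recognised as soon as it completes (prefix code):
  00→E | 11→A | 10→D | 11→A | 010→C
Decoded message: EADAC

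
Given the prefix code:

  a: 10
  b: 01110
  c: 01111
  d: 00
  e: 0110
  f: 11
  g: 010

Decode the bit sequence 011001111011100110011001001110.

ecbeegb

Read left to right; each codeword is recognised as soon as it completes (prefix code):
  0110→e | 01111→c | 01110→b | 0110→e | 0110→e | 010→g | 01110→b
Decoded message: ecbeegb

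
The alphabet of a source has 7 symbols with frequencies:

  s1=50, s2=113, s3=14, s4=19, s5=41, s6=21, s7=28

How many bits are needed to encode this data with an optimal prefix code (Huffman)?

714

Merge the two smallest weights repeatedly:
merge s3(14) and s4(19): 33
merge s6(21) and s7(28): 49
merge 33 and s5(41): 74
merge 49 and s1(50): 99
merge 74 and 99: 173
merge s2(113) and 173: 286
Each symbol's bit-cost is frequency × depth; summing gives 714 bits (equivalently 33 + 49 + 74 + 99 + 173 + 286).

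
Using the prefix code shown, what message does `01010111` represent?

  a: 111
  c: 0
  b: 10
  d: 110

cbba

Read left to right; each codeword is recognised as soon as it completes (prefix code):
  0→c | 10→b | 10→b | 111→a
Decoded message: cbba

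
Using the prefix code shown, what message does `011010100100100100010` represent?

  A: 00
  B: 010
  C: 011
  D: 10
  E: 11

CBDBBBAD

Read left to right; each codeword is recognised as soon as it completes (prefix code):
  011→C | 010→B | 10→D | 010→B | 010→B | 010→B | 00→A | 10→D
Decoded message: CBDBBBAD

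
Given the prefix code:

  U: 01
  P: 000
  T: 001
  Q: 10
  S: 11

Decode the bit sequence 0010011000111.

TTQTS

Read left to right; each codeword is recognised as soon as it completes (prefix code):
  001→T | 001→T | 10→Q | 001→T | 11→S
Decoded message: TTQTS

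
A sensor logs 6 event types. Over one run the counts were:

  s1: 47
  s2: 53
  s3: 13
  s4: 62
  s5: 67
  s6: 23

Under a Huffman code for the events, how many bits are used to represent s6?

4

Build the tree from the bottom:
s3(13) + s6(23) → 36
36 + s1(47) → 83
s2(53) + s4(62) → 115
s5(67) + 83 → 150
115 + 150 → 265
s6 sits 4 levels below the root, so its codeword is 4 bits.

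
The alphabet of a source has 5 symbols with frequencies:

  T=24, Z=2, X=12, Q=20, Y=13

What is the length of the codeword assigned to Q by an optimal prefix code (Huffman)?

Repeatedly merge the two smallest:
Z(2) + X(12) → 14
Y(13) + 14 → 27
Q(20) + T(24) → 44
27 + 44 → 71
Q sits 2 levels below the root, so its codeword is 2 bits.

2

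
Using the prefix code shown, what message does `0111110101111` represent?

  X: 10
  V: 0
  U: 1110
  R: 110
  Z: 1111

VZXXZ

Read left to right; each codeword is recognised as soon as it completes (prefix code):
  0→V | 1111→Z | 10→X | 10→X | 1111→Z
Decoded message: VZXXZ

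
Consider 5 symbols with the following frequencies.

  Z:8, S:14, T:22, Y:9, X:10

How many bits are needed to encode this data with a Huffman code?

Build the Huffman tree bottom-up:
combine Z(8), Y(9) → 17
combine X(10), S(14) → 24
combine 17, T(22) → 39
combine 24, 39 → 63
Each symbol's bit-cost is frequency × depth; summing gives 143 bits (equivalently 17 + 24 + 39 + 63).

143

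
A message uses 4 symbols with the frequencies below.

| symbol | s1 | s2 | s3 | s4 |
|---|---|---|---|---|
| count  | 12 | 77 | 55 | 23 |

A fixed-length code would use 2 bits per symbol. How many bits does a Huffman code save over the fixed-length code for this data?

42

Fixed-length: 2 bits × 167 symbols = 334 bits.
Huffman merges:
merge s1(12) and s4(23): 35
merge 35 and s3(55): 90
merge s2(77) and 90: 167
Huffman total = 35 + 90 + 167 = 292 bits.
Saving = 334 − 292 = 42 bits.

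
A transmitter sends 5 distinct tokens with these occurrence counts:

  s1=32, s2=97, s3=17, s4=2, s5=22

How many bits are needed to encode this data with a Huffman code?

303

Greedily combine the two least-frequent nodes:
combine s4(2), s3(17) → 19
combine 19, s5(22) → 41
combine s1(32), 41 → 73
combine 73, s2(97) → 170
Each symbol's bit-cost is frequency × depth; summing gives 303 bits (equivalently 19 + 41 + 73 + 170).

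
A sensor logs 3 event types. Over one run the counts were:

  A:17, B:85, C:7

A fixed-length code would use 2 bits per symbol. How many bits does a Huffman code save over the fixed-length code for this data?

85

Fixed-length: 2 bits × 109 symbols = 218 bits.
Huffman merges:
merge C(7) and A(17): 24
merge 24 and B(85): 109
Huffman total = 24 + 109 = 133 bits.
Saving = 218 − 133 = 85 bits.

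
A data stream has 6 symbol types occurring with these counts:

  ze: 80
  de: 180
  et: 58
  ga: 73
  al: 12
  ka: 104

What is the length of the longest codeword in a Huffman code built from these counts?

Merge the two lowest-weight nodes at each step:
al(12) + et(58) → 70
70 + ga(73) → 143
ze(80) + ka(104) → 184
143 + de(180) → 323
184 + 323 → 507
The rarest symbols sit at the bottom; the longest codeword is 4 bits.

4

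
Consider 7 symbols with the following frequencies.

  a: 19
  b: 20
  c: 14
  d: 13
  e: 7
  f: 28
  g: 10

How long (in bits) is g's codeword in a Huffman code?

Repeatedly merge the two smallest:
e(7) + g(10) → 17
d(13) + c(14) → 27
17 + a(19) → 36
b(20) + 27 → 47
f(28) + 36 → 64
47 + 64 → 111
g sits 4 levels below the root, so its codeword is 4 bits.

4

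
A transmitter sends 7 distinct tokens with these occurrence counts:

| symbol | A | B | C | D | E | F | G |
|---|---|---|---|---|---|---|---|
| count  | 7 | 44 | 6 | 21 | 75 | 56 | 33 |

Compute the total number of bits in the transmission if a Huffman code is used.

Merge the two smallest weights repeatedly:
combine C(6), A(7) → 13
combine 13, D(21) → 34
combine G(33), 34 → 67
combine B(44), F(56) → 100
combine 67, E(75) → 142
combine 100, 142 → 242
Total encoded bits = sum of merged weights = 13 + 34 + 67 + 100 + 142 + 242 = 598.

598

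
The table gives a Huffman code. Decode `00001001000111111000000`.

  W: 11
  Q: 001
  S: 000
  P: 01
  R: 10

SPQSWWWSS

Read left to right; each codeword is recognised as soon as it completes (prefix code):
  000→S | 01→P | 001→Q | 000→S | 11→W | 11→W | 11→W | 000→S | 000→S
Decoded message: SPQSWWWSS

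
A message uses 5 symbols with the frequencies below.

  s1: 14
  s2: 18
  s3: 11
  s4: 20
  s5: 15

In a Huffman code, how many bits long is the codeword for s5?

Build the tree from the bottom:
s3(11) + s1(14) → 25
s5(15) + s2(18) → 33
s4(20) + 25 → 45
33 + 45 → 78
The subtree containing s5 is merged 2 times, so code length = 2.

2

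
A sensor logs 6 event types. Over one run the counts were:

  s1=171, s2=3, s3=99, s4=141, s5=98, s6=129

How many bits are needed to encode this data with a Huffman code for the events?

Merge the two smallest weights repeatedly:
combine s2(3), s5(98) → 101
combine s3(99), 101 → 200
combine s6(129), s4(141) → 270
combine s1(171), 200 → 371
combine 270, 371 → 641
The encoded length is the sum of every internal node's weight: 101 + 200 + 270 + 371 + 641 = 1583 bits.

1583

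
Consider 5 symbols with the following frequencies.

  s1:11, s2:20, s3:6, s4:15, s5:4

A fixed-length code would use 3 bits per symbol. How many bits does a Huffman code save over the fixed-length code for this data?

Fixed-length: 3 bits × 56 symbols = 168 bits.
Huffman merges:
merge s5(4) and s3(6): 10
merge 10 and s1(11): 21
merge s4(15) and s2(20): 35
merge 21 and 35: 56
Huffman total = 10 + 21 + 35 + 56 = 122 bits.
Saving = 168 − 122 = 46 bits.

46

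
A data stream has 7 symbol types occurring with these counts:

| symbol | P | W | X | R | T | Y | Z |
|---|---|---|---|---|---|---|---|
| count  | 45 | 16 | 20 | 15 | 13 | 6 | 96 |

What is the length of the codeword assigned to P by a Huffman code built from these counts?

2

Huffman merges, smallest pair first:
combine Y(6), T(13) → 19
combine R(15), W(16) → 31
combine 19, X(20) → 39
combine 31, 39 → 70
combine P(45), 70 → 115
combine Z(96), 115 → 211
P's leaf is at depth 2, giving a 2-bit codeword.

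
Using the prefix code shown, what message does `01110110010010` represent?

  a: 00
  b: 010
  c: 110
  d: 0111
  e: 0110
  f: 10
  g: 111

debb

Read left to right; each codeword is recognised as soon as it completes (prefix code):
  0111→d | 0110→e | 010→b | 010→b
Decoded message: debb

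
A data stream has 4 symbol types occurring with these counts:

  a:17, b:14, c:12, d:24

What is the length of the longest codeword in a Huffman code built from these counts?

2

Merge the two lowest-weight nodes at each step:
combine c(12), b(14) → 26
combine a(17), d(24) → 41
combine 26, 41 → 67
The first pair merged (c, b) ends up deepest, at depth 2.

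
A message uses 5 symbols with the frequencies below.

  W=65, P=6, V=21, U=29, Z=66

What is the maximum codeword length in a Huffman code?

Merge the two lowest-weight nodes at each step:
combine P(6), V(21) → 27
combine 27, U(29) → 56
combine 56, W(65) → 121
combine Z(66), 121 → 187
Maximum depth reached is 4.

4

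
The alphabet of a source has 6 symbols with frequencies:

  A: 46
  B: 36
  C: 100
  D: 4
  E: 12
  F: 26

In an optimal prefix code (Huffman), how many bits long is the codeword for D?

Build the tree from the bottom:
merge D(4) and E(12): 16
merge 16 and F(26): 42
merge B(36) and 42: 78
merge A(46) and 78: 124
merge C(100) and 124: 224
D sits 5 levels below the root, so its codeword is 5 bits.

5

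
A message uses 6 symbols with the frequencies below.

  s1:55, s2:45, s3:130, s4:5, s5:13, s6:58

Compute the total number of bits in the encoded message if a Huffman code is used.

676

Build the Huffman tree bottom-up:
s4(5) + s5(13) → 18
18 + s2(45) → 63
s1(55) + s6(58) → 113
63 + 113 → 176
s3(130) + 176 → 306
Each symbol's bit-cost is frequency × depth; summing gives 676 bits (equivalently 18 + 63 + 113 + 176 + 306).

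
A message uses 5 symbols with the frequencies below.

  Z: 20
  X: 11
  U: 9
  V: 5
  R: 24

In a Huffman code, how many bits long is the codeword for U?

Build the tree from the bottom:
combine V(5), U(9) → 14
combine X(11), 14 → 25
combine Z(20), R(24) → 44
combine 25, 44 → 69
U's leaf is at depth 3, giving a 3-bit codeword.

3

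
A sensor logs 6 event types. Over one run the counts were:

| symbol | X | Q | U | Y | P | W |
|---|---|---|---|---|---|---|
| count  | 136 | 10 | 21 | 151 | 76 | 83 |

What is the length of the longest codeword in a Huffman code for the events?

Merge the two lowest-weight nodes at each step:
combine Q(10), U(21) → 31
combine 31, P(76) → 107
combine W(83), 107 → 190
combine X(136), Y(151) → 287
combine 190, 287 → 477
The first pair merged (Q, U) ends up deepest, at depth 4.

4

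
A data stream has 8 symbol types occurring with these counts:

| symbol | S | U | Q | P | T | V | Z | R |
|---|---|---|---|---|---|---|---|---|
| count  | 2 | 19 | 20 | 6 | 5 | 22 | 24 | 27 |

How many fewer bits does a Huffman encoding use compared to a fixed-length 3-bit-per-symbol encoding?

31

Fixed-length: 3 bits × 125 symbols = 375 bits.
Huffman merges:
combine S(2), T(5) → 7
combine P(6), 7 → 13
combine 13, U(19) → 32
combine Q(20), V(22) → 42
combine Z(24), R(27) → 51
combine 32, 42 → 74
combine 51, 74 → 125
Huffman total = 7 + 13 + 32 + 42 + 51 + 74 + 125 = 344 bits.
Saving = 375 − 344 = 31 bits.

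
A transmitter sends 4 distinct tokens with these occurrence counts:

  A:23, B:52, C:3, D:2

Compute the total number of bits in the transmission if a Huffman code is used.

113

Build the Huffman tree bottom-up:
combine D(2), C(3) → 5
combine 5, A(23) → 28
combine 28, B(52) → 80
Each symbol's bit-cost is frequency × depth; summing gives 113 bits (equivalently 5 + 28 + 80).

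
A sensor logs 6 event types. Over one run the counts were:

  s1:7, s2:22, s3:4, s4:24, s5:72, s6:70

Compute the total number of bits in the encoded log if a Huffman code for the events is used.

427

Build the Huffman tree bottom-up:
merge s3(4) and s1(7): 11
merge 11 and s2(22): 33
merge s4(24) and 33: 57
merge 57 and s6(70): 127
merge s5(72) and 127: 199
The encoded length is the sum of every internal node's weight: 11 + 33 + 57 + 127 + 199 = 427 bits.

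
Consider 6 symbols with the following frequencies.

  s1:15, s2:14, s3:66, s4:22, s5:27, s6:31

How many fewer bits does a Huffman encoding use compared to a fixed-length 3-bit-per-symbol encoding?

Fixed-length: 3 bits × 175 symbols = 525 bits.
Huffman merges:
merge s2(14) and s1(15): 29
merge s4(22) and s5(27): 49
merge 29 and s6(31): 60
merge 49 and 60: 109
merge s3(66) and 109: 175
Huffman total = 29 + 49 + 60 + 109 + 175 = 422 bits.
Saving = 525 − 422 = 103 bits.

103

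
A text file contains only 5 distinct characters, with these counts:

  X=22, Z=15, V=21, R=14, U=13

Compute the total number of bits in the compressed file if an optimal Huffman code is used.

Build the Huffman tree bottom-up:
combine U(13), R(14) → 27
combine Z(15), V(21) → 36
combine X(22), 27 → 49
combine 36, 49 → 85
Total encoded bits = sum of merged weights = 27 + 36 + 49 + 85 = 197.

197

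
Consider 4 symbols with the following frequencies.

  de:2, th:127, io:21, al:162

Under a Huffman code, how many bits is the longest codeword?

3

Merge the two lowest-weight nodes at each step:
de(2) + io(21) → 23
23 + th(127) → 150
150 + al(162) → 312
The first pair merged (de, io) ends up deepest, at depth 3.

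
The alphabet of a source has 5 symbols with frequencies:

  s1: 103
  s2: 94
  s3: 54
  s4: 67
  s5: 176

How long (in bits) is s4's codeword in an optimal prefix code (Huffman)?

Repeatedly merge the two smallest:
s3(54) + s4(67) → 121
s2(94) + s1(103) → 197
121 + s5(176) → 297
197 + 297 → 494
The subtree containing s4 is merged 3 times, so code length = 3.

3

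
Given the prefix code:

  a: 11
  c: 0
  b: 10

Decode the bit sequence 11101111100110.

abaabcac

Read left to right; each codeword is recognised as soon as it completes (prefix code):
  11→a | 10→b | 11→a | 11→a | 10→b | 0→c | 11→a | 0→c
Decoded message: abaabcac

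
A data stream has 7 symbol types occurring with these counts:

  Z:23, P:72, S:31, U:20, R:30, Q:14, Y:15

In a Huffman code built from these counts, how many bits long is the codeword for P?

2

Huffman merges, smallest pair first:
merge Q(14) and Y(15): 29
merge U(20) and Z(23): 43
merge 29 and R(30): 59
merge S(31) and 43: 74
merge 59 and P(72): 131
merge 74 and 131: 205
P's leaf is at depth 2, giving a 2-bit codeword.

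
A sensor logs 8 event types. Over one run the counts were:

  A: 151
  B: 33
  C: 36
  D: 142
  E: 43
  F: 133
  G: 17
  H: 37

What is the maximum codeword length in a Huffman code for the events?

5

Merge the two lowest-weight nodes at each step:
combine G(17), B(33) → 50
combine C(36), H(37) → 73
combine E(43), 50 → 93
combine 73, 93 → 166
combine F(133), D(142) → 275
combine A(151), 166 → 317
combine 275, 317 → 592
The rarest symbols sit at the bottom; the longest codeword is 5 bits.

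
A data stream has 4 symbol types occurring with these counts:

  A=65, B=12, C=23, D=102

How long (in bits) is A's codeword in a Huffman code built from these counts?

Repeatedly merge the two smallest:
B(12) + C(23) → 35
35 + A(65) → 100
100 + D(102) → 202
The subtree containing A is merged 2 times, so code length = 2.

2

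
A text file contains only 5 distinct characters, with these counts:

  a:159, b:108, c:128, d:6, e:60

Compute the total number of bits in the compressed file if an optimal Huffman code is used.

988

Merge the two smallest weights repeatedly:
d(6) + e(60) → 66
66 + b(108) → 174
c(128) + a(159) → 287
174 + 287 → 461
Each symbol's bit-cost is frequency × depth; summing gives 988 bits (equivalently 66 + 174 + 287 + 461).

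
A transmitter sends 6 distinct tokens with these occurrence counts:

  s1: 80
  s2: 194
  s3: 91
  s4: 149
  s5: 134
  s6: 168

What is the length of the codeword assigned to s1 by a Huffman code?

3

Huffman merges, smallest pair first:
combine s1(80), s3(91) → 171
combine s5(134), s4(149) → 283
combine s6(168), 171 → 339
combine s2(194), 283 → 477
combine 339, 477 → 816
s1's leaf is at depth 3, giving a 3-bit codeword.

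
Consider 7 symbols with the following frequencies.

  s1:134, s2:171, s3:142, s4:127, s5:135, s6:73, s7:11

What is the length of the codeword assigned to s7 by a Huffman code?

Repeatedly merge the two smallest:
s7(11) + s6(73) → 84
84 + s4(127) → 211
s1(134) + s5(135) → 269
s3(142) + s2(171) → 313
211 + 269 → 480
313 + 480 → 793
s7's leaf is at depth 4, giving a 4-bit codeword.

4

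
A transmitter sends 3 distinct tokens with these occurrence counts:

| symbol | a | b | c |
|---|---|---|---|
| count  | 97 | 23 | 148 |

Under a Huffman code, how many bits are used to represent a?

Build the tree from the bottom:
b(23) + a(97) → 120
120 + c(148) → 268
a's leaf is at depth 2, giving a 2-bit codeword.

2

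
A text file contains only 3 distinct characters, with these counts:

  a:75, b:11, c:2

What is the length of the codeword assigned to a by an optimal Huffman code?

Repeatedly merge the two smallest:
merge c(2) and b(11): 13
merge 13 and a(75): 88
a is merged only at the final step, so code length = 1.

1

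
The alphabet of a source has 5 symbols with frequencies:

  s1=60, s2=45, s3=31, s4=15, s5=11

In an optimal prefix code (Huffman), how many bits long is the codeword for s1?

Build the tree from the bottom:
s5(11) + s4(15) → 26
26 + s3(31) → 57
s2(45) + 57 → 102
s1(60) + 102 → 162
s1 is a child of the root — depth 1, so its codeword is a single bit.

1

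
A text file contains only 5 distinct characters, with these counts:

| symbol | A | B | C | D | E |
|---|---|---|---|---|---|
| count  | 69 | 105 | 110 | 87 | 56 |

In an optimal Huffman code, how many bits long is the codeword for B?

Huffman merges, smallest pair first:
merge E(56) and A(69): 125
merge D(87) and B(105): 192
merge C(110) and 125: 235
merge 192 and 235: 427
The subtree containing B is merged 2 times, so code length = 2.

2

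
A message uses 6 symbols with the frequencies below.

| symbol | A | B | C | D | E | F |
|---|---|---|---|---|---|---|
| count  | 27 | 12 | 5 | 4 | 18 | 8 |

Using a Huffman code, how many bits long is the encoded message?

Merge the two smallest weights repeatedly:
D(4) + C(5) → 9
F(8) + 9 → 17
B(12) + 17 → 29
E(18) + A(27) → 45
29 + 45 → 74
Each symbol's bit-cost is frequency × depth; summing gives 174 bits (equivalently 9 + 17 + 29 + 45 + 74).

174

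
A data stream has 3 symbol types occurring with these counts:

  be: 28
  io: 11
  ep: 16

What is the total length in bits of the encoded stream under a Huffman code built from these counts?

82

Merge the two smallest weights repeatedly:
combine io(11), ep(16) → 27
combine 27, be(28) → 55
Total encoded bits = sum of merged weights = 27 + 55 = 82.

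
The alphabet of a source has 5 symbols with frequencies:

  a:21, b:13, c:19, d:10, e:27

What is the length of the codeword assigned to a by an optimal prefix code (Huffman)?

2

Huffman merges, smallest pair first:
combine d(10), b(13) → 23
combine c(19), a(21) → 40
combine 23, e(27) → 50
combine 40, 50 → 90
a's leaf is at depth 2, giving a 2-bit codeword.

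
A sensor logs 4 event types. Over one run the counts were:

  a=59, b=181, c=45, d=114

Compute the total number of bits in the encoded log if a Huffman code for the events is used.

Build the Huffman tree bottom-up:
combine c(45), a(59) → 104
combine 104, d(114) → 218
combine b(181), 218 → 399
Total encoded bits = sum of merged weights = 104 + 218 + 399 = 721.

721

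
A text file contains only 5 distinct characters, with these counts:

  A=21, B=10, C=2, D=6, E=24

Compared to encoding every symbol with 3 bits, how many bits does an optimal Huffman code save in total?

61

Fixed-length: 3 bits × 63 symbols = 189 bits.
Huffman merges:
C(2) + D(6) → 8
8 + B(10) → 18
18 + A(21) → 39
E(24) + 39 → 63
Huffman total = 8 + 18 + 39 + 63 = 128 bits.
Saving = 189 − 128 = 61 bits.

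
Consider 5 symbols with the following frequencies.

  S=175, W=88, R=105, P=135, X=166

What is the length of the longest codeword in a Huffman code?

Merge the two lowest-weight nodes at each step:
combine W(88), R(105) → 193
combine P(135), X(166) → 301
combine S(175), 193 → 368
combine 301, 368 → 669
The first pair merged (W, R) ends up deepest, at depth 3.

3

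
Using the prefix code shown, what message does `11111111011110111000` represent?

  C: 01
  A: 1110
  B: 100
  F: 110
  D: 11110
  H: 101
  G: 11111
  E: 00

Read left to right; each codeword is recognised as soon as it completes (prefix code):
  11111→G | 1110→A | 11110→D | 1110→A | 00→E
Decoded message: GADAE

GADAE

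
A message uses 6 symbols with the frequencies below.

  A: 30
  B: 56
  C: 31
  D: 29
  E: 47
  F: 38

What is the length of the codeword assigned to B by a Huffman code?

2

Huffman merges, smallest pair first:
D(29) + A(30) → 59
C(31) + F(38) → 69
E(47) + B(56) → 103
59 + 69 → 128
103 + 128 → 231
B's leaf is at depth 2, giving a 2-bit codeword.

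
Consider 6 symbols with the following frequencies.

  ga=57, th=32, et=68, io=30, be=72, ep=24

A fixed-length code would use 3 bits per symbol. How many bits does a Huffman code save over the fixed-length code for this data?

143

Fixed-length: 3 bits × 283 symbols = 849 bits.
Huffman merges:
combine ep(24), io(30) → 54
combine th(32), 54 → 86
combine ga(57), et(68) → 125
combine be(72), 86 → 158
combine 125, 158 → 283
Huffman total = 54 + 86 + 125 + 158 + 283 = 706 bits.
Saving = 849 − 706 = 143 bits.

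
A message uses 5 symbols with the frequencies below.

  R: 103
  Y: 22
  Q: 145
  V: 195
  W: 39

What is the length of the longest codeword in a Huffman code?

4

Merge the two lowest-weight nodes at each step:
combine Y(22), W(39) → 61
combine 61, R(103) → 164
combine Q(145), 164 → 309
combine V(195), 309 → 504
The rarest symbols sit at the bottom; the longest codeword is 4 bits.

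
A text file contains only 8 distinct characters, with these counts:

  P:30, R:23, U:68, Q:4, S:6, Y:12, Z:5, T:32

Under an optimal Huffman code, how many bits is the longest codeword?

Merge the two lowest-weight nodes at each step:
Q(4) + Z(5) → 9
S(6) + 9 → 15
Y(12) + 15 → 27
R(23) + 27 → 50
P(30) + T(32) → 62
50 + 62 → 112
U(68) + 112 → 180
The rarest symbols sit at the bottom; the longest codeword is 6 bits.

6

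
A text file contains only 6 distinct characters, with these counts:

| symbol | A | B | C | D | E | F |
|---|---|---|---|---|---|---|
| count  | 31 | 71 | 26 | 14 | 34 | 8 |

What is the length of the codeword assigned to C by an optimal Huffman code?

3

Build the tree from the bottom:
F(8) + D(14) → 22
22 + C(26) → 48
A(31) + E(34) → 65
48 + 65 → 113
B(71) + 113 → 184
C's leaf is at depth 3, giving a 3-bit codeword.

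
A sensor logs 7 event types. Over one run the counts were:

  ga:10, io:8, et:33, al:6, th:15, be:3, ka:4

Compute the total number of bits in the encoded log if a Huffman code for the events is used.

Build the Huffman tree bottom-up:
combine be(3), ka(4) → 7
combine al(6), 7 → 13
combine io(8), ga(10) → 18
combine 13, th(15) → 28
combine 18, 28 → 46
combine et(33), 46 → 79
Total encoded bits = sum of merged weights = 7 + 13 + 18 + 28 + 46 + 79 = 191.

191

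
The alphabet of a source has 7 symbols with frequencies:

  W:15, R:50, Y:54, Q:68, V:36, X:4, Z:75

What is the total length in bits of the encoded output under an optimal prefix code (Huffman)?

782

Merge the two smallest weights repeatedly:
combine X(4), W(15) → 19
combine 19, V(36) → 55
combine R(50), Y(54) → 104
combine 55, Q(68) → 123
combine Z(75), 104 → 179
combine 123, 179 → 302
The encoded length is the sum of every internal node's weight: 19 + 55 + 104 + 123 + 179 + 302 = 782 bits.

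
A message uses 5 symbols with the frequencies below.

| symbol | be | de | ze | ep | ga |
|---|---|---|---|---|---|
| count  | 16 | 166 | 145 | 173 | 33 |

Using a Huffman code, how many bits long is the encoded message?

1115

Merge the two smallest weights repeatedly:
combine be(16), ga(33) → 49
combine 49, ze(145) → 194
combine de(166), ep(173) → 339
combine 194, 339 → 533
Each symbol's bit-cost is frequency × depth; summing gives 1115 bits (equivalently 49 + 194 + 339 + 533).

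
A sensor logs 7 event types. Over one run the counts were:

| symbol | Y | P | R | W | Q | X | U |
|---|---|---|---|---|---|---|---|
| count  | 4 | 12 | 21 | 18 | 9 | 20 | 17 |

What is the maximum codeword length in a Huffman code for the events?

4

Merge the two lowest-weight nodes at each step:
merge Y(4) and Q(9): 13
merge P(12) and 13: 25
merge U(17) and W(18): 35
merge X(20) and R(21): 41
merge 25 and 35: 60
merge 41 and 60: 101
The rarest symbols sit at the bottom; the longest codeword is 4 bits.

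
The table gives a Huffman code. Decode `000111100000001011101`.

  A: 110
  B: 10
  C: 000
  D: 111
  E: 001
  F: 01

Read left to right; each codeword is recognised as soon as it completes (prefix code):
  000→C | 111→D | 10→B | 000→C | 000→C | 10→B | 111→D | 01→F
Decoded message: CDBCCBDF

CDBCCBDF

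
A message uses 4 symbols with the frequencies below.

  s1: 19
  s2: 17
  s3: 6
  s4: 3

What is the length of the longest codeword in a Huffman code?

3

Merge the two lowest-weight nodes at each step:
merge s4(3) and s3(6): 9
merge 9 and s2(17): 26
merge s1(19) and 26: 45
The first pair merged (s4, s3) ends up deepest, at depth 3.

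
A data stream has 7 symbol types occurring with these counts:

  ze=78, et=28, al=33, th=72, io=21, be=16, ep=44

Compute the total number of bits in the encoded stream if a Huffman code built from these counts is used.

Build the Huffman tree bottom-up:
merge be(16) and io(21): 37
merge et(28) and al(33): 61
merge 37 and ep(44): 81
merge 61 and th(72): 133
merge ze(78) and 81: 159
merge 133 and 159: 292
The encoded length is the sum of every internal node's weight: 37 + 61 + 81 + 133 + 159 + 292 = 763 bits.

763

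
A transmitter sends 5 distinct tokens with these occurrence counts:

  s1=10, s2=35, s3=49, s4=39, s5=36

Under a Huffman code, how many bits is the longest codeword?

Merge the two lowest-weight nodes at each step:
combine s1(10), s2(35) → 45
combine s5(36), s4(39) → 75
combine 45, s3(49) → 94
combine 75, 94 → 169
Maximum depth reached is 3.

3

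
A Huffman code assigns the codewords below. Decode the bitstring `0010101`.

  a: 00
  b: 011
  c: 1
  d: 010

acdc

Read left to right; each codeword is recognised as soon as it completes (prefix code):
  00→a | 1→c | 010→d | 1→c
Decoded message: acdc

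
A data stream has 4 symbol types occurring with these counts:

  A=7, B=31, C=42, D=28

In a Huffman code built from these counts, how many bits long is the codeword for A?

3

Huffman merges, smallest pair first:
A(7) + D(28) → 35
B(31) + 35 → 66
C(42) + 66 → 108
A's leaf is at depth 3, giving a 3-bit codeword.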